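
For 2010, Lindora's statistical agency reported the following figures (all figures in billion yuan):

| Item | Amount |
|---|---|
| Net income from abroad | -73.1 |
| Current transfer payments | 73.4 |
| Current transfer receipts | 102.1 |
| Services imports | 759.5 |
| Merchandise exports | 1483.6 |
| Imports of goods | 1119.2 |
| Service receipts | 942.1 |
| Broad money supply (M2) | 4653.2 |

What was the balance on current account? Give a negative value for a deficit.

Goods balance = 1483.6 - 1119.2 = 364.4
Services balance = 942.1 - 759.5 = 182.6
Trade balance (goods + services) = 364.4 + 182.6 = 547.0
Net primary income = -73.1
Net secondary income = 102.1 - 73.4 = 28.7
Current account = 547.0 + (-73.1) + 28.7 = 502.6

502.6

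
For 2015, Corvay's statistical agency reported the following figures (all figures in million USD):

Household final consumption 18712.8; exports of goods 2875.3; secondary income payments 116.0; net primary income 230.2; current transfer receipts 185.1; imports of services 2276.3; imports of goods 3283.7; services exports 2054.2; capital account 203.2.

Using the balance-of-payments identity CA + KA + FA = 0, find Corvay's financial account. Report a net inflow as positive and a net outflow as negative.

128.0

Goods balance = 2875.3 - 3283.7 = -408.4
Services balance = 2054.2 - 2276.3 = -222.1
Trade balance (goods + services) = -408.4 + (-222.1) = -630.5
Net primary income = 230.2
Net secondary income = 185.1 - 116.0 = 69.1
Current account = -630.5 + 230.2 + 69.1 = -331.2
Financial account = -(-331.2 + 203.2) = 128.0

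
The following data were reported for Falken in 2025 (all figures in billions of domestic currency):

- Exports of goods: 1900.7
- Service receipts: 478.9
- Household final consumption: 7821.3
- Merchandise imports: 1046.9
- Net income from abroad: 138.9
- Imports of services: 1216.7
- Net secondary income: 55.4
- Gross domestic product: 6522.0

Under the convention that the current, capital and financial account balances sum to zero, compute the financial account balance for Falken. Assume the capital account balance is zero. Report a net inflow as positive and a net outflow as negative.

Goods balance = 1900.7 - 1046.9 = 853.8
Services balance = 478.9 - 1216.7 = -737.8
Trade balance (goods + services) = 853.8 + (-737.8) = 116.0
Net primary income = 138.9
Net secondary income = 55.4
Current account = 116.0 + 138.9 + 55.4 = 310.3
Financial account = -(310.3) = -310.3

-310.3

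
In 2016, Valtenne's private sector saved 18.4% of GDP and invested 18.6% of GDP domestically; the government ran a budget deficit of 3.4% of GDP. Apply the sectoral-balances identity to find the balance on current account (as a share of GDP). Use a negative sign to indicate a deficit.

-3.6

By the sectoral-balances identity, CA = (S_private - I) + (T - G).
Private balance = 18.4 - 18.6 = -0.2
Government balance (T - G) = -3.4
CA = -0.2 + (-3.4) = -3.6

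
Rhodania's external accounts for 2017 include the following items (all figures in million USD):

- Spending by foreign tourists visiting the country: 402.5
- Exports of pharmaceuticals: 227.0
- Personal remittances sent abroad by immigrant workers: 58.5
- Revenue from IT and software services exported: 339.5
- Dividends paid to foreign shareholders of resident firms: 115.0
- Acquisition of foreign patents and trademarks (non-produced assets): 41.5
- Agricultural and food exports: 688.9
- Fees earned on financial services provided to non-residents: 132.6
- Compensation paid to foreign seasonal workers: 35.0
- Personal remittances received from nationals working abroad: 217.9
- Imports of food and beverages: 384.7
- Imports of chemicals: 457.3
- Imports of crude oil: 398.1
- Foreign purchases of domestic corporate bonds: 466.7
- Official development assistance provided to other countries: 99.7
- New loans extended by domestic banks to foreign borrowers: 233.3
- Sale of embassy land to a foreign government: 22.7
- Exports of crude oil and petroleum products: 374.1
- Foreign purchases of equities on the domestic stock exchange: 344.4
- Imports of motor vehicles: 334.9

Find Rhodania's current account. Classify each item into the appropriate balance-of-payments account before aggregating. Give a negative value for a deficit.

Goods: -334.9 - 457.3 - 384.7 + 688.9 + 374.1 - 398.1 + 227.0 = -285.0
Services: 132.6 + 339.5 + 402.5 = 874.6
Primary income: -35.0 - 115.0 = -150.0
Secondary income: 217.9 - 58.5 - 99.7 = 59.7
Current account = (-285.0) + 874.6 + (-150.0) + 59.7 = 499.3
(Excluded from the current account — capital account: acquisition of foreign patents and trademarks (non-produced assets) 41.5, sale of embassy land to a foreign government 22.7; financial account: foreign purchases of domestic corporate bonds 466.7, new loans extended by domestic banks to foreign borrowers 233.3, foreign purchases of equities on the domestic stock exchange 344.4.)

499.3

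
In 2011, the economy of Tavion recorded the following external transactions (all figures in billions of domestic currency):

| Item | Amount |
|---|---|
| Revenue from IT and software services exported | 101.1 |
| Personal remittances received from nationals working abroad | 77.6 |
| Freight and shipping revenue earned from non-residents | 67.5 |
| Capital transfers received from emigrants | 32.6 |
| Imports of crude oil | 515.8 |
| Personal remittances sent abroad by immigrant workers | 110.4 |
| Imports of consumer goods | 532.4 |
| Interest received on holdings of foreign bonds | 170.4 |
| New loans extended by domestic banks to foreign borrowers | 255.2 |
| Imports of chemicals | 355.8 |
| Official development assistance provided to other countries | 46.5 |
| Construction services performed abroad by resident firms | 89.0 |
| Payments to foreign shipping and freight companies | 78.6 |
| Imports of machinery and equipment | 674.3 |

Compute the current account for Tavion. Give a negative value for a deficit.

Goods: -355.8 - 515.8 - 532.4 - 674.3 = -2078.3
Services: 101.1 + 67.5 + 89.0 - 78.6 = 179.0
Primary income: 170.4
Secondary income: 77.6 - 46.5 - 110.4 = -79.3
Current account = (-2078.3) + 179.0 + 170.4 + (-79.3) = -1808.2
(Excluded from the current account — capital account: capital transfers received from emigrants 32.6; financial account: new loans extended by domestic banks to foreign borrowers 255.2.)

-1808.2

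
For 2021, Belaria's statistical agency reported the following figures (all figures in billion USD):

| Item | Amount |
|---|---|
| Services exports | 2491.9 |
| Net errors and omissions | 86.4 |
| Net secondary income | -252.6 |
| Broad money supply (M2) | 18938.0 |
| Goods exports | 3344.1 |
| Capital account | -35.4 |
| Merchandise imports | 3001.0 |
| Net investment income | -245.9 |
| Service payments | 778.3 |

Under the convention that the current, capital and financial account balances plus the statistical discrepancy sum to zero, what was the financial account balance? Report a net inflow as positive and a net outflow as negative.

Goods balance = 3344.1 - 3001.0 = 343.1
Services balance = 2491.9 - 778.3 = 1713.6
Trade balance (goods + services) = 343.1 + 1713.6 = 2056.7
Net primary income = -245.9
Net secondary income = -252.6
Current account = 2056.7 + (-245.9) + (-252.6) = 1558.2
Financial account = -(1558.2 + (-35.4) + 86.4) = -1609.2

-1609.2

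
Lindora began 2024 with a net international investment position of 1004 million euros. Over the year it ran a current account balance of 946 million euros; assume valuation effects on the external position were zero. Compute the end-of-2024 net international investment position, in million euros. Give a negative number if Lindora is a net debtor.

With no valuation effects, change in NIIP = current account = 946
End-of-year NIIP = 1004 + 946 = 1950

1950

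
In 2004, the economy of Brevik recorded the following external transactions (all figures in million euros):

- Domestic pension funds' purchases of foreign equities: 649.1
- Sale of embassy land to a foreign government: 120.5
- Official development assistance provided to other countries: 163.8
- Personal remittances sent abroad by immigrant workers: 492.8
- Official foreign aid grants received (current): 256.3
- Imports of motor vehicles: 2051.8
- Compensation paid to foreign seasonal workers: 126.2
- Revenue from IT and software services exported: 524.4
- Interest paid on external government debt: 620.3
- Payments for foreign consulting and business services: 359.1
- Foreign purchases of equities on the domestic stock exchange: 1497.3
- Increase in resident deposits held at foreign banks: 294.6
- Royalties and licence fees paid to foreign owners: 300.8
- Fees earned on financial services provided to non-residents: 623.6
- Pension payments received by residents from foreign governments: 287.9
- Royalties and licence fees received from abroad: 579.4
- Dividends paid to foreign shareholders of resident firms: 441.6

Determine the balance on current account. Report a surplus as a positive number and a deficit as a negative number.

-2284.8

Goods: -2051.8
Services: 579.4 + 623.6 - 359.1 - 300.8 + 524.4 = 1067.5
Primary income: -126.2 - 620.3 - 441.6 = -1188.1
Secondary income: -492.8 + 256.3 + 287.9 - 163.8 = -112.4
Current account = (-2051.8) + 1067.5 + (-1188.1) + (-112.4) = -2284.8
(Excluded from the current account — financial account: domestic pension funds' purchases of foreign equities 649.1, foreign purchases of equities on the domestic stock exchange 1497.3, increase in resident deposits held at foreign banks 294.6; capital account: sale of embassy land to a foreign government 120.5.)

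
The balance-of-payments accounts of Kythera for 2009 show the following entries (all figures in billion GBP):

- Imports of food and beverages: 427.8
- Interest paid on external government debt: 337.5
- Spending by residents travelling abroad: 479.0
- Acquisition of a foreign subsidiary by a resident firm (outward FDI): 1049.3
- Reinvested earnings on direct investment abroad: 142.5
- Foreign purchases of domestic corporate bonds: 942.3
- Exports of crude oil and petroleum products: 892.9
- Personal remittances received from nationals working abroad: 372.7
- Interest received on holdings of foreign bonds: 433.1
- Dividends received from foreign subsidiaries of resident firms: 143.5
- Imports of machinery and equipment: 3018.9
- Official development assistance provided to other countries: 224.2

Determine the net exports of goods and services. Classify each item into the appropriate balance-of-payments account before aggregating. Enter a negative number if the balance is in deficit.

-3032.8

Goods: -3018.9 + 892.9 - 427.8 = -2553.8
Services: -479.0
Trade balance = -2553.8 + (-479.0) = -3032.8
(Excluded from the trade balance — primary income: interest paid on external government debt 337.5, reinvested earnings on direct investment abroad 142.5, interest received on holdings of foreign bonds 433.1, dividends received from foreign subsidiaries of resident firms 143.5; financial account: acquisition of a foreign subsidiary by a resident firm (outward FDI) 1049.3, foreign purchases of domestic corporate bonds 942.3; secondary income: personal remittances received from nationals working abroad 372.7, official development assistance provided to other countries 224.2.)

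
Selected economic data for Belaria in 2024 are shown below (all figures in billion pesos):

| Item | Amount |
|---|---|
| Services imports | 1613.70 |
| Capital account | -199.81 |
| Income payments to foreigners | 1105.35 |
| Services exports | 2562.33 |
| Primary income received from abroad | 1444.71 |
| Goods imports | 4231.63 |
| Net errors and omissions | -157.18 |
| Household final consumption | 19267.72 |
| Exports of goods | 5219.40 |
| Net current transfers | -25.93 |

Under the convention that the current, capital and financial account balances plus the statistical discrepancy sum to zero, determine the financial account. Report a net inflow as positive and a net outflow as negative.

Goods balance = 5219.40 - 4231.63 = 987.77
Services balance = 2562.33 - 1613.70 = 948.63
Trade balance (goods + services) = 987.77 + 948.63 = 1936.40
Net primary income = 1444.71 - 1105.35 = 339.36
Net secondary income = -25.93
Current account = 1936.40 + 339.36 + (-25.93) = 2249.83
Financial account = -(2249.83 + (-199.81) + (-157.18)) = -1892.84

-1892.84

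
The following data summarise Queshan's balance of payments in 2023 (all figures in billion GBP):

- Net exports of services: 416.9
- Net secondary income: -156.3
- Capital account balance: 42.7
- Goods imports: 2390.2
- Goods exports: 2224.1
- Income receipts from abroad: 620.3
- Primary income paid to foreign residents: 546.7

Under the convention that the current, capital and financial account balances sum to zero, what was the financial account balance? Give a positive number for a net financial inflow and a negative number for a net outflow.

Goods balance = 2224.1 - 2390.2 = -166.1
Services balance = 416.9
Trade balance (goods + services) = -166.1 + 416.9 = 250.8
Net primary income = 620.3 - 546.7 = 73.6
Net secondary income = -156.3
Current account = 250.8 + 73.6 + (-156.3) = 168.1
Financial account = -(168.1 + 42.7) = -210.8

-210.8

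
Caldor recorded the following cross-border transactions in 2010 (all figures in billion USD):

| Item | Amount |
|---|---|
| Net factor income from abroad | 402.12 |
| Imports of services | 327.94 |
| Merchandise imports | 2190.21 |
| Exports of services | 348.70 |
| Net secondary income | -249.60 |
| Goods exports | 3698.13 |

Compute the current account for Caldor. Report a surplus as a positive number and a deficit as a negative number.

Goods balance = 3698.13 - 2190.21 = 1507.92
Services balance = 348.70 - 327.94 = 20.76
Trade balance (goods + services) = 1507.92 + 20.76 = 1528.68
Net primary income = 402.12
Net secondary income = -249.60
Current account = 1528.68 + 402.12 + (-249.60) = 1681.20

1681.20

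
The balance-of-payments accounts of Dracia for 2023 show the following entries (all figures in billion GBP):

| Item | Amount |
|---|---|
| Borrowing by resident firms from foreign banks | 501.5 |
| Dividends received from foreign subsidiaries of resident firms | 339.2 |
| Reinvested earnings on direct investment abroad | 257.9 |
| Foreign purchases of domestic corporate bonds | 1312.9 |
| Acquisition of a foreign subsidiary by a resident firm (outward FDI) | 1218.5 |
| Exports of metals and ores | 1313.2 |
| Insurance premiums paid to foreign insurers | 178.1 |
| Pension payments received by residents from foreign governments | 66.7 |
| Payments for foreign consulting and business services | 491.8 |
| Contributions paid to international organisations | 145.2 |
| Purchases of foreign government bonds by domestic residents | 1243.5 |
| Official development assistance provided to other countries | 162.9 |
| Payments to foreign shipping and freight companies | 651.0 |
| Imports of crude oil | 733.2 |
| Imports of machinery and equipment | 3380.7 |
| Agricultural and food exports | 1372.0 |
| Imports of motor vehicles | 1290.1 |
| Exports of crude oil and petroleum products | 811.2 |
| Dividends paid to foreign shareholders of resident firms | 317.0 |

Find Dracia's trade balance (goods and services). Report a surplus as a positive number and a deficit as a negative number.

-3228.5

Goods: -1290.1 - 3380.7 + 1372.0 - 733.2 + 1313.2 + 811.2 = -1907.6
Services: -491.8 - 651.0 - 178.1 = -1320.9
Trade balance = -1907.6 + (-1320.9) = -3228.5
(Excluded from the trade balance — financial account: borrowing by resident firms from foreign banks 501.5, foreign purchases of domestic corporate bonds 1312.9, acquisition of a foreign subsidiary by a resident firm (outward FDI) 1218.5, purchases of foreign government bonds by domestic residents 1243.5; primary income: dividends received from foreign subsidiaries of resident firms 339.2, reinvested earnings on direct investment abroad 257.9, dividends paid to foreign shareholders of resident firms 317.0; secondary income: pension payments received by residents from foreign governments 66.7, contributions paid to international organisations 145.2, official development assistance provided to other countries 162.9.)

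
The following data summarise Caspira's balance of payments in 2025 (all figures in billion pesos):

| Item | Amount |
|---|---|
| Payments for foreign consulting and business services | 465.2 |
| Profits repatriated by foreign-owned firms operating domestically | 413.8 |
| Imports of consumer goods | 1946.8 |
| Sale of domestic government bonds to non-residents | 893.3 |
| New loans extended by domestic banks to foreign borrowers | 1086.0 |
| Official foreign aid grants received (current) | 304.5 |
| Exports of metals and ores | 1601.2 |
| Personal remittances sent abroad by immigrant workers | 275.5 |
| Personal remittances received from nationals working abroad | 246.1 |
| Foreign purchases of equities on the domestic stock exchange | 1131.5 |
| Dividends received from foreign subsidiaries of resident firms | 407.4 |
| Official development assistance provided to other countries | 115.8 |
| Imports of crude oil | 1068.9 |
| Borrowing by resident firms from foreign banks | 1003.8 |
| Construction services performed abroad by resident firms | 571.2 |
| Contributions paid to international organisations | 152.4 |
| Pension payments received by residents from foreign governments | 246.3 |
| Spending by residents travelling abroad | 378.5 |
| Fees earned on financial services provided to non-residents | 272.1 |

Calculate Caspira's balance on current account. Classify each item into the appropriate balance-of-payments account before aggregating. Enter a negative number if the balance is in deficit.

-1168.1

Goods: -1068.9 - 1946.8 + 1601.2 = -1414.5
Services: 571.2 - 465.2 - 378.5 + 272.1 = -0.4
Primary income: -413.8 + 407.4 = -6.4
Secondary income: 246.3 - 115.8 + 304.5 - 152.4 + 246.1 - 275.5 = 253.2
Current account = (-1414.5) + (-0.4) + (-6.4) + 253.2 = -1168.1
(Excluded from the current account — financial account: sale of domestic government bonds to non-residents 893.3, new loans extended by domestic banks to foreign borrowers 1086.0, foreign purchases of equities on the domestic stock exchange 1131.5, borrowing by resident firms from foreign banks 1003.8.)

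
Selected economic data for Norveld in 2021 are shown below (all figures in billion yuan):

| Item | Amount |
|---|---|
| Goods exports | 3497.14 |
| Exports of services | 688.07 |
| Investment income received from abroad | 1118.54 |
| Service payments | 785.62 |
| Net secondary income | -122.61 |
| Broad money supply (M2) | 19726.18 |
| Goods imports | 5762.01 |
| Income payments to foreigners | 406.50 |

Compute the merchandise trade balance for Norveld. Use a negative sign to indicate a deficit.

-2264.87

Goods balance = 3497.14 - 5762.01 = -2264.87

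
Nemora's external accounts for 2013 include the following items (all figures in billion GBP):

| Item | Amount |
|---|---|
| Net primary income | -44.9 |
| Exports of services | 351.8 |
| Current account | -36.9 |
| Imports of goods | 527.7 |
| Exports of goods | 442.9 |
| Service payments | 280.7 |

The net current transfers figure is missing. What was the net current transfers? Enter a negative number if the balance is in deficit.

Current account = goods balance + services balance + net primary income + net secondary income
Sum of the known components = -58.6
Net current transfers = CA - (known components) = -36.9 - (-58.6) = 21.7

21.7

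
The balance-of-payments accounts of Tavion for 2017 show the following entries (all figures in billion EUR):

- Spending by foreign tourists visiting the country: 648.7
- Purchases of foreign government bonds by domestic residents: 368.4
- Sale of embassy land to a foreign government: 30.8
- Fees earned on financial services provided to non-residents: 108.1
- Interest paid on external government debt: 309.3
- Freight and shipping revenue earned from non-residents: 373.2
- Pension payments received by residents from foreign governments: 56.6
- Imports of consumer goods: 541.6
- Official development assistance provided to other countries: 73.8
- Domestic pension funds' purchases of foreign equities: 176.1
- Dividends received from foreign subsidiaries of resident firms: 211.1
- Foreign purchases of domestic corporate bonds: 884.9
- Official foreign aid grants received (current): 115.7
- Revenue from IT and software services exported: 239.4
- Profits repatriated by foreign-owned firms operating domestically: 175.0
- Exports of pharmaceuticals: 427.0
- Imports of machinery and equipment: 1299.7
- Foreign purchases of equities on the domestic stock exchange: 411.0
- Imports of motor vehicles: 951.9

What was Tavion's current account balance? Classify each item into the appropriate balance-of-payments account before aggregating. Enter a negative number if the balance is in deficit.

Goods: 427.0 - 951.9 - 1299.7 - 541.6 = -2366.2
Services: 239.4 + 648.7 + 373.2 + 108.1 = 1369.4
Primary income: 211.1 - 309.3 - 175.0 = -273.2
Secondary income: 115.7 + 56.6 - 73.8 = 98.5
Current account = (-2366.2) + 1369.4 + (-273.2) + 98.5 = -1171.5
(Excluded from the current account — financial account: purchases of foreign government bonds by domestic residents 368.4, domestic pension funds' purchases of foreign equities 176.1, foreign purchases of domestic corporate bonds 884.9, foreign purchases of equities on the domestic stock exchange 411.0; capital account: sale of embassy land to a foreign government 30.8.)

-1171.5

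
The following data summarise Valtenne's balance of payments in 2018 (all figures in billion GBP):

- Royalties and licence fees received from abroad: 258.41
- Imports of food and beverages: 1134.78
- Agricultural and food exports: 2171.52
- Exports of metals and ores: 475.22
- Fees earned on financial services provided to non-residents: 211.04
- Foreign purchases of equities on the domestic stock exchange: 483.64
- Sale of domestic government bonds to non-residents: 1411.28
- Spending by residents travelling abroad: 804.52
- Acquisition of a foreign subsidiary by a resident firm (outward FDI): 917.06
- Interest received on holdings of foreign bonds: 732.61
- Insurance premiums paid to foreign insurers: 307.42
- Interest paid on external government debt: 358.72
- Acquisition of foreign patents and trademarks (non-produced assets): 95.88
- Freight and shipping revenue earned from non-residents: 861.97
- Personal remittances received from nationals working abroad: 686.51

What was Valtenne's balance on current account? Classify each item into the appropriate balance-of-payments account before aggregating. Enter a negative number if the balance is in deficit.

2791.84

Goods: 475.22 - 1134.78 + 2171.52 = 1511.96
Services: -307.42 + 861.97 + 258.41 + 211.04 - 804.52 = 219.48
Primary income: -358.72 + 732.61 = 373.89
Secondary income: 686.51
Current account = 1511.96 + 219.48 + 373.89 + 686.51 = 2791.84
(Excluded from the current account — financial account: foreign purchases of equities on the domestic stock exchange 483.64, sale of domestic government bonds to non-residents 1411.28, acquisition of a foreign subsidiary by a resident firm (outward FDI) 917.06; capital account: acquisition of foreign patents and trademarks (non-produced assets) 95.88.)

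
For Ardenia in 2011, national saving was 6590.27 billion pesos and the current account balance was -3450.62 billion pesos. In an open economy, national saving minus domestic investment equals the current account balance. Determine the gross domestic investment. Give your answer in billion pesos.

10040.89

S - I = CA (net lending to the rest of the world).
I = S - CA = 6590.27 - (-3450.62) = 10040.89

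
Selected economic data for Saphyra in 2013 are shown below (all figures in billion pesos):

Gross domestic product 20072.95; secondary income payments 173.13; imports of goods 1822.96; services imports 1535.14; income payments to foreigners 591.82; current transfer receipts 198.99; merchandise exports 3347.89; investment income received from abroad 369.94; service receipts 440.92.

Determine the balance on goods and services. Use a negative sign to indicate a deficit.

Goods balance = 3347.89 - 1822.96 = 1524.93
Services balance = 440.92 - 1535.14 = -1094.22
Trade balance (goods + services) = 1524.93 + (-1094.22) = 430.71

430.71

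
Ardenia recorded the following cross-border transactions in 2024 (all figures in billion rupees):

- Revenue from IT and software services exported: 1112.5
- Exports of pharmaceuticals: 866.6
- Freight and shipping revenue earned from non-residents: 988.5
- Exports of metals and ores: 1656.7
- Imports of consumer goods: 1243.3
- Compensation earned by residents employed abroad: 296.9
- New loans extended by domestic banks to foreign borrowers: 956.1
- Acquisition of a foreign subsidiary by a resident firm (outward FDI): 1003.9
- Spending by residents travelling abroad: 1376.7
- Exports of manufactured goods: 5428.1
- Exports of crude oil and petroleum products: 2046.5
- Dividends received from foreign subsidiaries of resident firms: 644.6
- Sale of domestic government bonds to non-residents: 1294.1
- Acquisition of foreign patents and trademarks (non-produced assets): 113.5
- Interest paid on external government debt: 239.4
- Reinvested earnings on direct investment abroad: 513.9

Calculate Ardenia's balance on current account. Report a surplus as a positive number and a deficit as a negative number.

Goods: 1656.7 + 866.6 + 2046.5 + 5428.1 - 1243.3 = 8754.6
Services: 988.5 + 1112.5 - 1376.7 = 724.3
Primary income: -239.4 + 296.9 + 644.6 + 513.9 = 1216.0
Current account = 8754.6 + 724.3 + 1216.0 = 10694.9
(Excluded from the current account — financial account: new loans extended by domestic banks to foreign borrowers 956.1, acquisition of a foreign subsidiary by a resident firm (outward FDI) 1003.9, sale of domestic government bonds to non-residents 1294.1; capital account: acquisition of foreign patents and trademarks (non-produced assets) 113.5.)

10694.9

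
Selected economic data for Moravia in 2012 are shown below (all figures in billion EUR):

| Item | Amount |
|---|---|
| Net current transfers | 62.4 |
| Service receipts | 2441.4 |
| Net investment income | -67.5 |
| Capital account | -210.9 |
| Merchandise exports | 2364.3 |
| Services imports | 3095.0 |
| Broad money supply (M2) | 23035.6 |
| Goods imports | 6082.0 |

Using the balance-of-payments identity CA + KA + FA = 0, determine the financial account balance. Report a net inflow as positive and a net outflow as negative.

Goods balance = 2364.3 - 6082.0 = -3717.7
Services balance = 2441.4 - 3095.0 = -653.6
Trade balance (goods + services) = -3717.7 + (-653.6) = -4371.3
Net primary income = -67.5
Net secondary income = 62.4
Current account = -4371.3 + (-67.5) + 62.4 = -4376.4
Financial account = -(-4376.4 + (-210.9)) = 4587.3

4587.3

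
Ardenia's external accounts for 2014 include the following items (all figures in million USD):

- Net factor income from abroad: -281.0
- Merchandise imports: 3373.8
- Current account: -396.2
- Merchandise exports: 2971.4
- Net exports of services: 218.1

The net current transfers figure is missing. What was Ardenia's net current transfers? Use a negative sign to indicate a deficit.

69.1

Current account = goods balance + services balance + net primary income + net secondary income
Sum of the known components = -465.3
Net current transfers = CA - (known components) = -396.2 - (-465.3) = 69.1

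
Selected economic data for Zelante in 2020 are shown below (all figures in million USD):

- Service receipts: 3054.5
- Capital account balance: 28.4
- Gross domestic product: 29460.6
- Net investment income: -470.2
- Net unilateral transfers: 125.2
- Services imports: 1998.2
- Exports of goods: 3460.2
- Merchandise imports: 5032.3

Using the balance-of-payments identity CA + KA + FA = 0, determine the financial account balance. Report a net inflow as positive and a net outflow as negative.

832.4

Goods balance = 3460.2 - 5032.3 = -1572.1
Services balance = 3054.5 - 1998.2 = 1056.3
Trade balance (goods + services) = -1572.1 + 1056.3 = -515.8
Net primary income = -470.2
Net secondary income = 125.2
Current account = -515.8 + (-470.2) + 125.2 = -860.8
Financial account = -(-860.8 + 28.4) = 832.4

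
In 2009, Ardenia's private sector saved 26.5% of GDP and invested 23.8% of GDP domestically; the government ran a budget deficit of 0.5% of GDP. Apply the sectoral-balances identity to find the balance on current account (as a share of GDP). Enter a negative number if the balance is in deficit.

2.2

By the sectoral-balances identity, CA = (S_private - I) + (T - G).
Private balance = 26.5 - 23.8 = 2.7
Government balance (T - G) = -0.5
CA = 2.7 + (-0.5) = 2.2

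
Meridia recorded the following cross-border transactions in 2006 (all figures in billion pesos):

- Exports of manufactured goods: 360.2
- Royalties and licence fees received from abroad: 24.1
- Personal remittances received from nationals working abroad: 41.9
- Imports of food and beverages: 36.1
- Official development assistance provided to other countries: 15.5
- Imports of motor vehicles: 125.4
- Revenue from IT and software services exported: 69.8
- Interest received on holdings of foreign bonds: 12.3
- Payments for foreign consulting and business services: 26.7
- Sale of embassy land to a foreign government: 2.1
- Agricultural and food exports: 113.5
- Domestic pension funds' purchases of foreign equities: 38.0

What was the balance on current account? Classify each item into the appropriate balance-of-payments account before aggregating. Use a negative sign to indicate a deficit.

Goods: 113.5 - 36.1 + 360.2 - 125.4 = 312.2
Services: -26.7 + 69.8 + 24.1 = 67.2
Primary income: 12.3
Secondary income: 41.9 - 15.5 = 26.4
Current account = 312.2 + 67.2 + 12.3 + 26.4 = 418.1
(Excluded from the current account — capital account: sale of embassy land to a foreign government 2.1; financial account: domestic pension funds' purchases of foreign equities 38.0.)

418.1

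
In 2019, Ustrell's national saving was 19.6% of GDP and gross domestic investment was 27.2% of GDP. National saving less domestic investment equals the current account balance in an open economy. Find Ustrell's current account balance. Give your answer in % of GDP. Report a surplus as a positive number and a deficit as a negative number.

CA = S - I = 19.6 - 27.2 = -7.6

-7.6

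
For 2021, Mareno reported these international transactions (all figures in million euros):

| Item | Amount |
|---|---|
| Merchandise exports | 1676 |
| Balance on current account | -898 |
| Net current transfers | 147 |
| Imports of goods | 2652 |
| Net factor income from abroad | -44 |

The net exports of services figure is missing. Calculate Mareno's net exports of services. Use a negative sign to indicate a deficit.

Current account = goods balance + services balance + net primary income + net secondary income
Sum of the known components = -873
Net exports of services = CA - (known components) = -898 - (-873) = -25

-25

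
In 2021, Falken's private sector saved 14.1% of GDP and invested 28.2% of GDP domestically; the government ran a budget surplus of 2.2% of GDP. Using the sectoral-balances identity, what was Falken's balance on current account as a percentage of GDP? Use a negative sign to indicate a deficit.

-11.9

By the sectoral-balances identity, CA = (S_private - I) + (T - G).
Private balance = 14.1 - 28.2 = -14.1
Government balance (T - G) = 2.2
CA = -14.1 + 2.2 = -11.9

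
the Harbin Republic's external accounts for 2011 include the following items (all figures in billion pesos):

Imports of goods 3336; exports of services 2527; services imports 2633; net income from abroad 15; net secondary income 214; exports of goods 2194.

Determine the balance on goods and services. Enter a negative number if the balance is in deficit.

Goods balance = 2194 - 3336 = -1142
Services balance = 2527 - 2633 = -106
Trade balance (goods + services) = -1142 + (-106) = -1248

-1248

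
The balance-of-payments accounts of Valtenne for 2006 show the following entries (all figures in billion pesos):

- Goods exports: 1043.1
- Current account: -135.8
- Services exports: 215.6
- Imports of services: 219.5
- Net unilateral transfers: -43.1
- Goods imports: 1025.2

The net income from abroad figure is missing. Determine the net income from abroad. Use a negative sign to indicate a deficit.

Current account = goods balance + services balance + net primary income + net secondary income
Sum of the known components = -29.1
Net income from abroad = CA - (known components) = -135.8 - (-29.1) = -106.7

-106.7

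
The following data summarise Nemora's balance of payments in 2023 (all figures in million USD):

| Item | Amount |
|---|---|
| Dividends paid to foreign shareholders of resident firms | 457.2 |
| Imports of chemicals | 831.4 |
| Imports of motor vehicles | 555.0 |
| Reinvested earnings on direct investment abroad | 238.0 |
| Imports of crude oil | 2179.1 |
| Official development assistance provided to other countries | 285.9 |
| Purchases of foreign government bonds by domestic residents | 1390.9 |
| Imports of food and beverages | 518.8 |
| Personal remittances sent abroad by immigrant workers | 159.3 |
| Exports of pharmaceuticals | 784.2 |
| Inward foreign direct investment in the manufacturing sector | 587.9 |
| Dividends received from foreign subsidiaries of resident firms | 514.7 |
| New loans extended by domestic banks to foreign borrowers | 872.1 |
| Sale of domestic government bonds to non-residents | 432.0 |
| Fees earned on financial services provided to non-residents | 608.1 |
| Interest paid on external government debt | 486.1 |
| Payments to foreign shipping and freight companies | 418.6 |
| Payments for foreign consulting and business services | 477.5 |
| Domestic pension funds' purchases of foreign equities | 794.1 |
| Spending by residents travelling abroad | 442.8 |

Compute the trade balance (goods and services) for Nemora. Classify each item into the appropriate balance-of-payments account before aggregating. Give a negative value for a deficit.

-4030.9

Goods: 784.2 - 518.8 - 555.0 - 2179.1 - 831.4 = -3300.1
Services: -442.8 - 418.6 + 608.1 - 477.5 = -730.8
Trade balance = -3300.1 + (-730.8) = -4030.9
(Excluded from the trade balance — primary income: dividends paid to foreign shareholders of resident firms 457.2, reinvested earnings on direct investment abroad 238.0, dividends received from foreign subsidiaries of resident firms 514.7, interest paid on external government debt 486.1; secondary income: official development assistance provided to other countries 285.9, personal remittances sent abroad by immigrant workers 159.3; financial account: purchases of foreign government bonds by domestic residents 1390.9, inward foreign direct investment in the manufacturing sector 587.9, new loans extended by domestic banks to foreign borrowers 872.1, sale of domestic government bonds to non-residents 432.0, domestic pension funds' purchases of foreign equities 794.1.)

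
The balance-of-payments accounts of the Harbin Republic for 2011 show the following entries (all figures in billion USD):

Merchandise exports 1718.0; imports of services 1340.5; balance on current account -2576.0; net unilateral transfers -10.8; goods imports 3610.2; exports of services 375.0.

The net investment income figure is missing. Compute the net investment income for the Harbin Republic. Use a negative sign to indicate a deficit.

292.5

Current account = goods balance + services balance + net primary income + net secondary income
Sum of the known components = -2868.5
Net investment income = CA - (known components) = -2576.0 - (-2868.5) = 292.5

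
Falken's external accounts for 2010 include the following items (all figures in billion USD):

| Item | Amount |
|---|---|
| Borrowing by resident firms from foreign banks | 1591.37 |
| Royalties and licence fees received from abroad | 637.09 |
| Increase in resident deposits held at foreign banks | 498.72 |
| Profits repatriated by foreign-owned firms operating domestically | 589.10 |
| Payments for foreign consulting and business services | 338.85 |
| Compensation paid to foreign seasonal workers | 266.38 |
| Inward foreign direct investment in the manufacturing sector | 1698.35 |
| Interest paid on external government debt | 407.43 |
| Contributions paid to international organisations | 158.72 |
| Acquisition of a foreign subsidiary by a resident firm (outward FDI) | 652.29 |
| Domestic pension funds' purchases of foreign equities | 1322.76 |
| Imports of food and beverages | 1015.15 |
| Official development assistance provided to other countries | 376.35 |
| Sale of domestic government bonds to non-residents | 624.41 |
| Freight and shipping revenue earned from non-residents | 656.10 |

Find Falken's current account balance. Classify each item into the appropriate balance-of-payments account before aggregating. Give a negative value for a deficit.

Goods: -1015.15
Services: -338.85 + 637.09 + 656.10 = 954.34
Primary income: -266.38 - 407.43 - 589.10 = -1262.91
Secondary income: -376.35 - 158.72 = -535.07
Current account = (-1015.15) + 954.34 + (-1262.91) + (-535.07) = -1858.79
(Excluded from the current account — financial account: borrowing by resident firms from foreign banks 1591.37, increase in resident deposits held at foreign banks 498.72, inward foreign direct investment in the manufacturing sector 1698.35, acquisition of a foreign subsidiary by a resident firm (outward FDI) 652.29, domestic pension funds' purchases of foreign equities 1322.76, sale of domestic government bonds to non-residents 624.41.)

-1858.79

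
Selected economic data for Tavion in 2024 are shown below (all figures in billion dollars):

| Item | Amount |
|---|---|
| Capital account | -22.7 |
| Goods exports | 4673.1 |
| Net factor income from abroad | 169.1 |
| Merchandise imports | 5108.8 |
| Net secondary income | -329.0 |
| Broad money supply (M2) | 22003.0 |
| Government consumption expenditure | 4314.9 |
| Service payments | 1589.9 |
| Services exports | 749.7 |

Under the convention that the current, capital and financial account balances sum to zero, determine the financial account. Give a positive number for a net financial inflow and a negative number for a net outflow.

Goods balance = 4673.1 - 5108.8 = -435.7
Services balance = 749.7 - 1589.9 = -840.2
Trade balance (goods + services) = -435.7 + (-840.2) = -1275.9
Net primary income = 169.1
Net secondary income = -329.0
Current account = -1275.9 + 169.1 + (-329.0) = -1435.8
Financial account = -(-1435.8 + (-22.7)) = 1458.5

1458.5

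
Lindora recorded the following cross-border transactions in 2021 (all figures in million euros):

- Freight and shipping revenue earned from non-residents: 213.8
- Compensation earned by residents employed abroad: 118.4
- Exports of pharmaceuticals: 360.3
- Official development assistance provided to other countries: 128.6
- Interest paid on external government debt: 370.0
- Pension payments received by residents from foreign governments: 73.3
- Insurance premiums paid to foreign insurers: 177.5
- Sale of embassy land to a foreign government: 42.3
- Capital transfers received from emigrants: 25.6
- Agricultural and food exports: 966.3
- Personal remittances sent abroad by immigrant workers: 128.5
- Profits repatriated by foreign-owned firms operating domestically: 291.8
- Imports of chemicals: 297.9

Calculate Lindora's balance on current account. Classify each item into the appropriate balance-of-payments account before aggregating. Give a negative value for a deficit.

337.8

Goods: 360.3 + 966.3 - 297.9 = 1028.7
Services: 213.8 - 177.5 = 36.3
Primary income: -370.0 + 118.4 - 291.8 = -543.4
Secondary income: -128.5 + 73.3 - 128.6 = -183.8
Current account = 1028.7 + 36.3 + (-543.4) + (-183.8) = 337.8
(Excluded from the current account — capital account: sale of embassy land to a foreign government 42.3, capital transfers received from emigrants 25.6.)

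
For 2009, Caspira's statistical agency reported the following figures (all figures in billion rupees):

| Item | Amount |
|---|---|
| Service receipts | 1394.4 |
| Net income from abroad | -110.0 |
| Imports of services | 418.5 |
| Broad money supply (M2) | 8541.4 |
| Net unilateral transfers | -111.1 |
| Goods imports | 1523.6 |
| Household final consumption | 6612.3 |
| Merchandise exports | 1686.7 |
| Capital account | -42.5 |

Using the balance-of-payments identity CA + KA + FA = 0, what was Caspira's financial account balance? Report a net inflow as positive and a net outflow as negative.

-875.4

Goods balance = 1686.7 - 1523.6 = 163.1
Services balance = 1394.4 - 418.5 = 975.9
Trade balance (goods + services) = 163.1 + 975.9 = 1139.0
Net primary income = -110.0
Net secondary income = -111.1
Current account = 1139.0 + (-110.0) + (-111.1) = 917.9
Financial account = -(917.9 + (-42.5)) = -875.4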